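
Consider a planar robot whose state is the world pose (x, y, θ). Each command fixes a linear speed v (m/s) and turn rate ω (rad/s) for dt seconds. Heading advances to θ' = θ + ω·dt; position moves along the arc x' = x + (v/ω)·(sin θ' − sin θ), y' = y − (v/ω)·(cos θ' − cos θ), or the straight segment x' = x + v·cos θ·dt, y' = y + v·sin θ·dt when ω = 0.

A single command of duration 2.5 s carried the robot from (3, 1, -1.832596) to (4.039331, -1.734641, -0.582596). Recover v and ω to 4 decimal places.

v = 1.2500, ω = 0.5000

Δθ = -0.582596 − -1.832596 = 1.250000
ω = Δθ/dt = 1.250000/2.5 = 0.5000
R = −Δy/(cos θ' − cos θ) = 2.5000
v = R·ω = 2.5000·0.5000 = 1.2500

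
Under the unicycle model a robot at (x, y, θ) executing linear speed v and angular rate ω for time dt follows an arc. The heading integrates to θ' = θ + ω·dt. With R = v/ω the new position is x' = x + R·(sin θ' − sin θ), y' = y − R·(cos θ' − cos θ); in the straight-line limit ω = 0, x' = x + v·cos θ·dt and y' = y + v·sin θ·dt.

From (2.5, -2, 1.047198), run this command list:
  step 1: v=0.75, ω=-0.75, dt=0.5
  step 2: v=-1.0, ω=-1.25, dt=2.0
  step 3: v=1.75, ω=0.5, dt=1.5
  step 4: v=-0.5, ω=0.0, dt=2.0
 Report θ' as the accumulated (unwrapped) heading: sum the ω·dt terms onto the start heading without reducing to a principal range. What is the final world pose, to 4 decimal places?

step 1: θ'=0.6722 (R=-1.0000) → pose (2.7433, -1.7175, 0.6722)
step 2: θ'=-1.8278 (R=0.8000) → pose (1.4714, -0.8882, -1.8278)
step 3: θ'=-1.0778 (R=3.5000) → pose (1.7733, -3.4343, -1.0778)
step 4: θ'=-1.0778 (straight) → pose (1.3000, -2.5534, -1.0778)

(1.3000, -2.5534, -1.0778)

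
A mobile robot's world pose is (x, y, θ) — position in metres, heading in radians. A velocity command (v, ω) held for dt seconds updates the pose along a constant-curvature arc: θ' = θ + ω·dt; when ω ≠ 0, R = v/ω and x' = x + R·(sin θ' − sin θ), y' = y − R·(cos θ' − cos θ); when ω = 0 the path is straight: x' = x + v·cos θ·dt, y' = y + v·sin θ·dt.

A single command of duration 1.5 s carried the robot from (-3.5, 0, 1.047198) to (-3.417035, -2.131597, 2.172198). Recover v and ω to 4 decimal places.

v = -1.5000, ω = 0.7500

Δθ = 2.172198 − 1.047198 = 1.125000
ω = Δθ/dt = 1.125000/1.5 = 0.7500
R = −Δy/(cos θ' − cos θ) = -2.0000
v = R·ω = -2.0000·0.7500 = -1.5000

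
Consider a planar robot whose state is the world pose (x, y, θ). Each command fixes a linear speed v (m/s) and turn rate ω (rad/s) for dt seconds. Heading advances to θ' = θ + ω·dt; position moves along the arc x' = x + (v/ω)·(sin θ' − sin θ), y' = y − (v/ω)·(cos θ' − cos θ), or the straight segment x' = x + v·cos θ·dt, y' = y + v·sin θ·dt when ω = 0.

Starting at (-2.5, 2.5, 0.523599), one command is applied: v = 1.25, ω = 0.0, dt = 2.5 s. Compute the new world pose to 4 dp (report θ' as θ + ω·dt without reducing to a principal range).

θ' = 0.5236 + 0.0·2.5 = 0.5236
ω = 0 → straight: x' = -2.5 + 1.25·cos(0.5236)·2.5 = 0.2063
y' = 2.5 + 1.25·sin(0.5236)·2.5 = 4.0625

(0.2063, 4.0625, 0.5236)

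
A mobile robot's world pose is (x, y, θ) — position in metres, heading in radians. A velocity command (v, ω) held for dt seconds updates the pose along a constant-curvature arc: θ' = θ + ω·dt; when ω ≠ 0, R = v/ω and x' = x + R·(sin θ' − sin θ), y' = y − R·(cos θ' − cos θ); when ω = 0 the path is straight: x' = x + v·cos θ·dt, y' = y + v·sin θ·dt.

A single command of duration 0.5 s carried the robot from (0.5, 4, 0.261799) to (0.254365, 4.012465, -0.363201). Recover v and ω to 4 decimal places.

Δθ = -0.363201 − 0.261799 = -0.625000
ω = Δθ/dt = -0.625000/0.5 = -1.2500
R = Δx/(sin θ' − sin θ) = 0.4000
v = R·ω = 0.4000·-1.2500 = -0.5000

v = -0.5000, ω = -1.2500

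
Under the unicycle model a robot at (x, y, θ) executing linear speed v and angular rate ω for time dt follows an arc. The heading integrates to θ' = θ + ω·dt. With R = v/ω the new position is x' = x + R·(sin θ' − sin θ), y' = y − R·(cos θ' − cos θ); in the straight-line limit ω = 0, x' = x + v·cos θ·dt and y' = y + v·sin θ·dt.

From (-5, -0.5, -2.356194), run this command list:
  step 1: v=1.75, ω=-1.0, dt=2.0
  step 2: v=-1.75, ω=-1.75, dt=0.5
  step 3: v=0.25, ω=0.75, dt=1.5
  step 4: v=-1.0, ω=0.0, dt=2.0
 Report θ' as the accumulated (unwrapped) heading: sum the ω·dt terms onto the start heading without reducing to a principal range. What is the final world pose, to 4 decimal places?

step 1: θ'=-4.3562 (R=-1.7500) → pose (-7.8776, 0.1272, -4.3562)
step 2: θ'=-5.2312 (R=1.0000) → pose (-7.9464, -0.7174, -5.2312)
step 3: θ'=-4.1062 (R=0.3333) → pose (-7.9619, -0.3622, -4.1062)
step 4: θ'=-4.1062 (straight) → pose (-6.8224, -2.0058, -4.1062)

(-6.8224, -2.0058, -4.1062)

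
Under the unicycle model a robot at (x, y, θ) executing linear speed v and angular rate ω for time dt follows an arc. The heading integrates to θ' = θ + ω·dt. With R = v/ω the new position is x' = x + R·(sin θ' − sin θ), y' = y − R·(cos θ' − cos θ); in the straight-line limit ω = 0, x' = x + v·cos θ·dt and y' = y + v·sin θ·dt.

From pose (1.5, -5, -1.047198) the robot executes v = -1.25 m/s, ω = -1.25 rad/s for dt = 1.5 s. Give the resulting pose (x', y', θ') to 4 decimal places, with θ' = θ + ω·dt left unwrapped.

(2.1484, -3.5240, -2.9222)

θ' = -1.0472 + -1.25·1.5 = -2.9222
R = v/ω = -1.25/-1.25 = 1.0000
x' = 1.5 + 1.0000·(sin -2.9222 − sin -1.0472) = 2.1484
y' = -5 − 1.0000·(cos -2.9222 − cos -1.0472) = -3.5240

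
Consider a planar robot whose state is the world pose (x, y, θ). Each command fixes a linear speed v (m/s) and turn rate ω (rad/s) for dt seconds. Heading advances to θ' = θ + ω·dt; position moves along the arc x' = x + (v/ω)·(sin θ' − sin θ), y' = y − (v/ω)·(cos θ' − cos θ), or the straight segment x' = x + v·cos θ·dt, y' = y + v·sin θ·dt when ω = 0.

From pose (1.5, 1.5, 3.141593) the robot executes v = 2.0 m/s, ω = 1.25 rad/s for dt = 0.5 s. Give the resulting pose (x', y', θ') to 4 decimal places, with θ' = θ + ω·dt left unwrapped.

(0.5638, 1.1975, 3.7666)

θ' = 3.1416 + 1.25·0.5 = 3.7666
R = v/ω = 2.0/1.25 = 1.6000
x' = 1.5 + 1.6000·(sin 3.7666 − sin 3.1416) = 0.5638
y' = 1.5 − 1.6000·(cos 3.7666 − cos 3.1416) = 1.1975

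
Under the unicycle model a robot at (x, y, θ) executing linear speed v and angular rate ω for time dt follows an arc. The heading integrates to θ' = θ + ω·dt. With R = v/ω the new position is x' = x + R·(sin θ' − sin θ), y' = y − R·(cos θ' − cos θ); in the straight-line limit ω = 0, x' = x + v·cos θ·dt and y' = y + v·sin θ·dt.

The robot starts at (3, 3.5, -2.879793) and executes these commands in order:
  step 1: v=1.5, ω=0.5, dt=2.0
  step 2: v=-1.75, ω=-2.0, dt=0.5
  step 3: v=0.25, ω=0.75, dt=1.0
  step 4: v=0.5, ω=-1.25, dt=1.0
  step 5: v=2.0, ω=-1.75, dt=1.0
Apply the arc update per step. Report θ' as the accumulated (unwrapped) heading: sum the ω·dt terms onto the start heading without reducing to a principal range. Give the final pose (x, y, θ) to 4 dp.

step 1: θ'=-1.8798 (R=3.0000) → pose (0.9185, 1.5145, -1.8798)
step 2: θ'=-2.8798 (R=0.8750) → pose (1.5256, 2.0936, -2.8798)
step 3: θ'=-2.1298 (R=0.3333) → pose (1.3293, 1.9484, -2.1298)
step 4: θ'=-3.3798 (R=-0.4000) → pose (0.8958, 1.7719, -3.3798)
step 5: θ'=-5.1298 (R=-1.1429) → pose (0.1207, 3.3457, -5.1298)

(0.1207, 3.3457, -5.1298)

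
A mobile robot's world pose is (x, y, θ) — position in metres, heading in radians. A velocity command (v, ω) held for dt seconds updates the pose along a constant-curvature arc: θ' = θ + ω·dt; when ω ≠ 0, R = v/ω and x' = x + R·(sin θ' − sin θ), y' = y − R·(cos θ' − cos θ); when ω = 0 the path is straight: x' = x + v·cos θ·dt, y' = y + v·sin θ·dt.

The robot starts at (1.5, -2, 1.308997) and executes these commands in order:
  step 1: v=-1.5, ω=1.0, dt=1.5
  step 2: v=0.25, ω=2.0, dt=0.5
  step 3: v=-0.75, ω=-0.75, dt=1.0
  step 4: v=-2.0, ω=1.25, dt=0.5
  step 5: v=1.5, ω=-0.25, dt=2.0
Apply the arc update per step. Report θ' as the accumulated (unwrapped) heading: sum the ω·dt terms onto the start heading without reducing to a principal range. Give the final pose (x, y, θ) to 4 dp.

step 1: θ'=2.8090 (R=-1.5000) → pose (2.4591, -3.8060, 2.8090)
step 2: θ'=3.8090 (R=0.1250) → pose (2.3410, -3.8260, 3.8090)
step 3: θ'=3.0590 (R=1.0000) → pose (3.0424, -3.6148, 3.0590)
step 4: θ'=3.6840 (R=-1.6000) → pose (4.0003, -3.3906, 3.6840)
step 5: θ'=3.1840 (R=-6.0000) → pose (1.1575, -4.2464, 3.1840)

(1.1575, -4.2464, 3.1840)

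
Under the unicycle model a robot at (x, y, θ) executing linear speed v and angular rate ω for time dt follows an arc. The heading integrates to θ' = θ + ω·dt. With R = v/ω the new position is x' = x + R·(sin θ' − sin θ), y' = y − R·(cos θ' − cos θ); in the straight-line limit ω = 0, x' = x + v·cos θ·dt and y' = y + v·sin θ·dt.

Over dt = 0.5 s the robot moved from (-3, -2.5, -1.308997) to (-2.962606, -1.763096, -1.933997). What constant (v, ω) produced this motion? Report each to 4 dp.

Δθ = -1.933997 − -1.308997 = -0.625000
ω = Δθ/dt = -0.625000/0.5 = -1.2500
R = −Δy/(cos θ' − cos θ) = 1.2000
v = R·ω = 1.2000·-1.2500 = -1.5000

v = -1.5000, ω = -1.2500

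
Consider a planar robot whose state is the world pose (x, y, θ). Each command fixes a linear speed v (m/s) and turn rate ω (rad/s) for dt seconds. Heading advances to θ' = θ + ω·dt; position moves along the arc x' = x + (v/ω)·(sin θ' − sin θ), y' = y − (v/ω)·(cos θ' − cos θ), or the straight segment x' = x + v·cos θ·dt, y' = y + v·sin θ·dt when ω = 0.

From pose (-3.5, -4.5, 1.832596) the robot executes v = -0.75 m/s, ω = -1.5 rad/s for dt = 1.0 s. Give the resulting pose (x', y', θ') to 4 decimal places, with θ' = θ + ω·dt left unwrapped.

θ' = 1.8326 + -1.5·1.0 = 0.3326
R = v/ω = -0.75/-1.5 = 0.5000
x' = -3.5 + 0.5000·(sin 0.3326 − sin 1.8326) = -3.8197
y' = -4.5 − 0.5000·(cos 0.3326 − cos 1.8326) = -5.1020

(-3.8197, -5.1020, 0.3326)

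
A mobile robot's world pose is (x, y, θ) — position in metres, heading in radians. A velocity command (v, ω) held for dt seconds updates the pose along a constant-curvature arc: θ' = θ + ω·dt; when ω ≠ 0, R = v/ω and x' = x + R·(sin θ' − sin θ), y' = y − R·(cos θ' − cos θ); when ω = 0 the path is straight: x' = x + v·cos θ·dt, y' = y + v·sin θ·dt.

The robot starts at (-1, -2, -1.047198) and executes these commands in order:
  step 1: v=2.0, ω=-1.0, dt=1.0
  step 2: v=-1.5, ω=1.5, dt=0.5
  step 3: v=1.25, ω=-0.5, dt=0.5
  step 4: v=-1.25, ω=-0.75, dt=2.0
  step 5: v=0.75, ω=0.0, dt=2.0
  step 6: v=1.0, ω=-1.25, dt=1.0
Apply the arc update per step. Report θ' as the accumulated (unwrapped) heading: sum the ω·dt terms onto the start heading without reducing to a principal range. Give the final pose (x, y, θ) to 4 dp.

step 1: θ'=-2.0472 (R=-2.0000) → pose (-0.9547, -3.9172, -2.0472)
step 2: θ'=-1.2972 (R=-1.0000) → pose (-0.8806, -3.1884, -1.2972)
step 3: θ'=-1.5472 (R=-2.5000) → pose (-0.7883, -3.8049, -1.5472)
step 4: θ'=-3.0472 (R=1.6667) → pose (0.7208, -2.1063, -3.0472)
step 5: θ'=-3.0472 (straight) → pose (-0.7725, -2.2477, -3.0472)
step 6: θ'=-4.2972 (R=-0.8000) → pose (-1.5799, -1.7740, -4.2972)

(-1.5799, -1.7740, -4.2972)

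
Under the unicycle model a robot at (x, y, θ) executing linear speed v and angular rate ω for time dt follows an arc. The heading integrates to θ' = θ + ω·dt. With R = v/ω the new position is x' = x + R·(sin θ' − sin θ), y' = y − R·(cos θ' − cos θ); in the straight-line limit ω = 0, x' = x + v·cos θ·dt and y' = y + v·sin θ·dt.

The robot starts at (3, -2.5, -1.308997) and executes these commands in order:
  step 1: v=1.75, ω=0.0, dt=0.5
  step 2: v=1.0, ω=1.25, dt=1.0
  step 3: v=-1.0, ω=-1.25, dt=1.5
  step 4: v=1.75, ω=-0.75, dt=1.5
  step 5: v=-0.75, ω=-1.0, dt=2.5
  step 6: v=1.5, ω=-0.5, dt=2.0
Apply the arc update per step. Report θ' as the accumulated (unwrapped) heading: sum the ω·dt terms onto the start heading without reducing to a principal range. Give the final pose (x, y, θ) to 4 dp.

step 1: θ'=-1.3090 (straight) → pose (3.2265, -3.3452, -1.3090)
step 2: θ'=-0.0590 (R=0.8000) → pose (3.9520, -3.9367, -0.0590)
step 3: θ'=-1.9340 (R=0.8000) → pose (3.2514, -2.8539, -1.9340)
step 4: θ'=-3.0590 (R=-2.3333) → pose (1.2628, -4.3503, -3.0590)
step 5: θ'=-5.5590 (R=0.7500) → pose (1.8216, -5.6596, -5.5590)
step 6: θ'=-6.5590 (R=-3.0000) → pose (4.6261, -5.0201, -6.5590)

(4.6261, -5.0201, -6.5590)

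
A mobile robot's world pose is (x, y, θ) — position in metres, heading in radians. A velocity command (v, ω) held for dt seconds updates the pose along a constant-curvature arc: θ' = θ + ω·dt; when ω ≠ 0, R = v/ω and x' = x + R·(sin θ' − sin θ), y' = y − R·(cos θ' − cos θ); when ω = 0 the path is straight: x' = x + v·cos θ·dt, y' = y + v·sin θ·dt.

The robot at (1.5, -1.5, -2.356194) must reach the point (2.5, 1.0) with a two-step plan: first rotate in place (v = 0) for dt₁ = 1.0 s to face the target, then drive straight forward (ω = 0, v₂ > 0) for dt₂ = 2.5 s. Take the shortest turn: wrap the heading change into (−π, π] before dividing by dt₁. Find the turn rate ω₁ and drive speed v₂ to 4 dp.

heading to target = atan2(1−-1.5, 2.5−1.5) = 1.1903
Δθ = wrap(1.1903 − -2.3562) = -2.7367; ω₁ = Δθ/dt₁ = -2.7367
distance = √((2.5−1.5)² + (1−-1.5)²) = 2.6926; v₂ = distance/dt₂ = 1.0770

ω₁ = -2.7367, v₂ = 1.0770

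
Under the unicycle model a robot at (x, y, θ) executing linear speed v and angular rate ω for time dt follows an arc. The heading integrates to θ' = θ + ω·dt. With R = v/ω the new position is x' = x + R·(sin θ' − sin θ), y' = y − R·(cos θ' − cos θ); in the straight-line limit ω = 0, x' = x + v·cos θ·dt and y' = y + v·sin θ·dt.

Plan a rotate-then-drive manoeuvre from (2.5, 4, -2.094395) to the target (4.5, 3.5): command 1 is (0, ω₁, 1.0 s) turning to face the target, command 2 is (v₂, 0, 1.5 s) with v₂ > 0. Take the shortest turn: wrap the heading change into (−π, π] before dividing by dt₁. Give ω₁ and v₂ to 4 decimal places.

ω₁ = 1.8494, v₂ = 1.3744

heading to target = atan2(3.5−4, 4.5−2.5) = -0.2450
Δθ = wrap(-0.2450 − -2.0944) = 1.8494; ω₁ = Δθ/dt₁ = 1.8494
distance = √((4.5−2.5)² + (3.5−4)²) = 2.0616; v₂ = distance/dt₂ = 1.3744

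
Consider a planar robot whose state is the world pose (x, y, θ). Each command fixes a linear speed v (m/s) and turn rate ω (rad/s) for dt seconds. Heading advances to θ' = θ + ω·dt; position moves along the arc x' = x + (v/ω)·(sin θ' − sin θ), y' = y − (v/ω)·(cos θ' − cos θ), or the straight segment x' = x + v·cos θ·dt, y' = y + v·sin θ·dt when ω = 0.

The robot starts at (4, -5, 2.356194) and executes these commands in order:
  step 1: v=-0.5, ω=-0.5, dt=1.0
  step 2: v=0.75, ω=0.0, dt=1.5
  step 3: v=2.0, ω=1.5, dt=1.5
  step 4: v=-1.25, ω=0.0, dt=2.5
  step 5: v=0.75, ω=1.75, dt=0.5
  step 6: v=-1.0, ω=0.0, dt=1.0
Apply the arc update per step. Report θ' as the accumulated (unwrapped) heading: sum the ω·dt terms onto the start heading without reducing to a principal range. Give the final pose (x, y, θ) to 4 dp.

(3.0144, -0.7875, 4.9812)

step 1: θ'=1.8562 (R=1.0000) → pose (4.2524, -5.4256, 1.8562)
step 2: θ'=1.8562 (straight) → pose (3.9357, -4.3461, 1.8562)
step 3: θ'=4.1062 (R=1.3333) → pose (1.5605, -3.9618, 4.1062)
step 4: θ'=4.1062 (straight) → pose (3.3410, -1.3936, 4.1062)
step 5: θ'=4.9812 (R=0.4286) → pose (3.2800, -1.7516, 4.9812)
step 6: θ'=4.9812 (straight) → pose (3.0144, -0.7875, 4.9812)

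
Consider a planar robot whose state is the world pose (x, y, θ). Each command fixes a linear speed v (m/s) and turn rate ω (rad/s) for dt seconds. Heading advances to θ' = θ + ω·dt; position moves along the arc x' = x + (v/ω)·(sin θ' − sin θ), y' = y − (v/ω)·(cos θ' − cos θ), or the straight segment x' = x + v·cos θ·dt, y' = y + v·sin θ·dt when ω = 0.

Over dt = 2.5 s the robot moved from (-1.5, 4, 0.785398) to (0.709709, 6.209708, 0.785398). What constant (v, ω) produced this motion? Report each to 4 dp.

Δθ = 0.785398 − 0.785398 = 0.000000
ω = Δθ/dt = 0.000000/2.5 = 0.0000
ω = 0 → v = (Δx·cos θ + Δy·sin θ)/dt = 1.2500

v = 1.2500, ω = 0.0000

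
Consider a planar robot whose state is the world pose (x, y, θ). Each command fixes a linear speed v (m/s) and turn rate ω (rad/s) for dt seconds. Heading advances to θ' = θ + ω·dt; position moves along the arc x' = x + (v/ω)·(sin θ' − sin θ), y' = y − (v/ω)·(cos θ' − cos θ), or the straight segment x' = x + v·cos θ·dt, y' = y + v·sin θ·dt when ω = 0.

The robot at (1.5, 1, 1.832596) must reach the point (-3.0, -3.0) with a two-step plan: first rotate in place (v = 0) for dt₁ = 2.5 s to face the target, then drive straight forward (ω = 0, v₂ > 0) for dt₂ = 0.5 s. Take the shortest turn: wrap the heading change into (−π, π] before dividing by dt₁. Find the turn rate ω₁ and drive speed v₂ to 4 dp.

ω₁ = 0.8143, v₂ = 12.0416

heading to target = atan2(-3−1, -3−1.5) = -2.4150
Δθ = wrap(-2.4150 − 1.8326) = 2.0356; ω₁ = Δθ/dt₁ = 0.8143
distance = √((-3−1.5)² + (-3−1)²) = 6.0208; v₂ = distance/dt₂ = 12.0416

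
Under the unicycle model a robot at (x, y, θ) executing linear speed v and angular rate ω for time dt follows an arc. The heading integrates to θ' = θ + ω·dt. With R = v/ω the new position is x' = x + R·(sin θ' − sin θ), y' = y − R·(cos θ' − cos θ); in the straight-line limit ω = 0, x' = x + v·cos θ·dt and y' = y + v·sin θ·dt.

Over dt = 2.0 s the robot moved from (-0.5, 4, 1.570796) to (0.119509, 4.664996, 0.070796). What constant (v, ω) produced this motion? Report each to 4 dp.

v = 0.5000, ω = -0.7500

Δθ = 0.070796 − 1.570796 = -1.500000
ω = Δθ/dt = -1.500000/2.0 = -0.7500
R = −Δy/(cos θ' − cos θ) = -0.6667
v = R·ω = -0.6667·-0.7500 = 0.5000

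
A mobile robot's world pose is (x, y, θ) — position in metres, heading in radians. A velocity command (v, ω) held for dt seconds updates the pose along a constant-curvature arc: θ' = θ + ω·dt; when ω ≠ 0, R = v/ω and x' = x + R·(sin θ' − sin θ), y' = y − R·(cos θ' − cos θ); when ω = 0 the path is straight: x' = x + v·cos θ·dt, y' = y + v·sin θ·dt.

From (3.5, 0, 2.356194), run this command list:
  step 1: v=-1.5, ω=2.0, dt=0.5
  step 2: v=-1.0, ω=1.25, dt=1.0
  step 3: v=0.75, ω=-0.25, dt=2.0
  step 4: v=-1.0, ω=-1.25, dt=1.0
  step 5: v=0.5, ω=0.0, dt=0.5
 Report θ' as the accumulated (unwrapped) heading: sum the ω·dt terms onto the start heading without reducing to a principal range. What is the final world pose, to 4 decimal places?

step 1: θ'=3.3562 (R=-0.7500) → pose (4.1900, -0.2025, 3.3562)
step 2: θ'=4.6062 (R=-0.8000) → pose (4.8152, 0.4944, 4.6062)
step 3: θ'=4.1062 (R=-3.0000) → pose (4.2975, -0.8969, 4.1062)
step 4: θ'=2.8562 (R=0.8000) → pose (5.1802, -0.5850, 2.8562)
step 5: θ'=2.8562 (straight) → pose (4.9403, -0.5146, 2.8562)

(4.9403, -0.5146, 2.8562)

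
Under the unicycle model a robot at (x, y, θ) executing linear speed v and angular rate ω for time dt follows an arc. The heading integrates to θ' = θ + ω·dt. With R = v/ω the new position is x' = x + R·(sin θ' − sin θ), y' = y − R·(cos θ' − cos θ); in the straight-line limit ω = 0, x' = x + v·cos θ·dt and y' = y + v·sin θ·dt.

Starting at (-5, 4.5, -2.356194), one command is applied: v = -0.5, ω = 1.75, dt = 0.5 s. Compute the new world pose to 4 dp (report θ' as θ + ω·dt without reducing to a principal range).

θ' = -2.3562 + 1.75·0.5 = -1.4812
R = v/ω = -0.5/1.75 = -0.2857
x' = -5 + -0.2857·(sin -1.4812 − sin -2.3562) = -4.9175
y' = 4.5 − -0.2857·(cos -1.4812 − cos -2.3562) = 4.7276

(-4.9175, 4.7276, -1.4812)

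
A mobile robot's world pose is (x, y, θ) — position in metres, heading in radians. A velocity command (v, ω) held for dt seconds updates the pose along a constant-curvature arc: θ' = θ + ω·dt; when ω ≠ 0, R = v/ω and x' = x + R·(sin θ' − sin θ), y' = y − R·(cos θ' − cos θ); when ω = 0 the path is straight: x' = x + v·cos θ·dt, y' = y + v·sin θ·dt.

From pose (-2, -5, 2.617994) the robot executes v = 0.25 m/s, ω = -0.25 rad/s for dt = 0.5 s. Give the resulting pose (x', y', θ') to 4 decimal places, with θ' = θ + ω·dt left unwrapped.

(-2.1041, -4.9309, 2.4930)

θ' = 2.6180 + -0.25·0.5 = 2.4930
R = v/ω = 0.25/-0.25 = -1.0000
x' = -2 + -1.0000·(sin 2.4930 − sin 2.6180) = -2.1041
y' = -5 − -1.0000·(cos 2.4930 − cos 2.6180) = -4.9309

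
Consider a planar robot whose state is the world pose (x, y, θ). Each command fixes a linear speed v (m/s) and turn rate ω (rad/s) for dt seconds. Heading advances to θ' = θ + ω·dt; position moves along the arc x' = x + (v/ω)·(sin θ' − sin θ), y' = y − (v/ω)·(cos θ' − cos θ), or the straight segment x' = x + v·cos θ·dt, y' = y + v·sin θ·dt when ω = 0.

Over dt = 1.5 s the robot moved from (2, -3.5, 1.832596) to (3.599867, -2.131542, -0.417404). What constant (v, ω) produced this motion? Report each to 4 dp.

Δθ = -0.417404 − 1.832596 = -2.250000
ω = Δθ/dt = -2.250000/1.5 = -1.5000
R = Δx/(sin θ' − sin θ) = -1.1667
v = R·ω = -1.1667·-1.5000 = 1.7500

v = 1.7500, ω = -1.5000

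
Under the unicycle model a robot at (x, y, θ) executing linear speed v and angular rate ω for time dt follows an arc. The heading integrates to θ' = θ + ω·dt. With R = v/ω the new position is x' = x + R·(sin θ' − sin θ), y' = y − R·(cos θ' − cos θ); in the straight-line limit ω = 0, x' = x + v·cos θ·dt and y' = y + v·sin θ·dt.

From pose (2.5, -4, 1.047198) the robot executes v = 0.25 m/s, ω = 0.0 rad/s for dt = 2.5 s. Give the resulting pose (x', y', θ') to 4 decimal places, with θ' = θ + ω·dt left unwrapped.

θ' = 1.0472 + 0.0·2.5 = 1.0472
ω = 0 → straight: x' = 2.5 + 0.25·cos(1.0472)·2.5 = 2.8125
y' = -4 + 0.25·sin(1.0472)·2.5 = -3.4587

(2.8125, -3.4587, 1.0472)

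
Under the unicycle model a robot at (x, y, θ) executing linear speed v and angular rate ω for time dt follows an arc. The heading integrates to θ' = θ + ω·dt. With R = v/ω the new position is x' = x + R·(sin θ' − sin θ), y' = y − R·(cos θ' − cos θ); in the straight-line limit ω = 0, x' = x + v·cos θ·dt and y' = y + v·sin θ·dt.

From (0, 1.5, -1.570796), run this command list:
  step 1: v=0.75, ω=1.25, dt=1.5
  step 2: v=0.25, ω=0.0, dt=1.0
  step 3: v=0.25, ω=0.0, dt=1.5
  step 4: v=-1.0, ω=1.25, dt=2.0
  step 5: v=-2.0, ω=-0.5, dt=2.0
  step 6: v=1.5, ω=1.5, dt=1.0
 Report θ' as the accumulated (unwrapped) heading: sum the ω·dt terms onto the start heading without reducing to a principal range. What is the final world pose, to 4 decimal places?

step 1: θ'=0.3042 (R=0.6000) → pose (0.7797, 0.9275, 0.3042)
step 2: θ'=0.3042 (straight) → pose (1.0182, 1.0024, 0.3042)
step 3: θ'=0.3042 (straight) → pose (1.3760, 1.1148, 0.3042)
step 4: θ'=2.8042 (R=-0.8000) → pose (1.3508, -0.4034, 2.8042)
step 5: θ'=1.8042 (R=4.0000) → pose (3.9183, -3.2527, 1.8042)
step 6: θ'=3.3042 (R=1.0000) → pose (2.7835, -2.4972, 3.3042)

(2.7835, -2.4972, 3.3042)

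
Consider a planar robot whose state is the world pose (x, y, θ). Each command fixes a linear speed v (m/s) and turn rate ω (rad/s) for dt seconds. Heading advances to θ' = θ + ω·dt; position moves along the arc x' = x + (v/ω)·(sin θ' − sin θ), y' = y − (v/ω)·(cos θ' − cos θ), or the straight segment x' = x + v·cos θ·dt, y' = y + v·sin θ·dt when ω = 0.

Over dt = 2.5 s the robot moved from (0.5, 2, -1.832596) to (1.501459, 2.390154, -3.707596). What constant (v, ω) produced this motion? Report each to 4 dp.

Δθ = -3.707596 − -1.832596 = -1.875000
ω = Δθ/dt = -1.875000/2.5 = -0.7500
R = Δx/(sin θ' − sin θ) = 0.6667
v = R·ω = 0.6667·-0.7500 = -0.5000

v = -0.5000, ω = -0.7500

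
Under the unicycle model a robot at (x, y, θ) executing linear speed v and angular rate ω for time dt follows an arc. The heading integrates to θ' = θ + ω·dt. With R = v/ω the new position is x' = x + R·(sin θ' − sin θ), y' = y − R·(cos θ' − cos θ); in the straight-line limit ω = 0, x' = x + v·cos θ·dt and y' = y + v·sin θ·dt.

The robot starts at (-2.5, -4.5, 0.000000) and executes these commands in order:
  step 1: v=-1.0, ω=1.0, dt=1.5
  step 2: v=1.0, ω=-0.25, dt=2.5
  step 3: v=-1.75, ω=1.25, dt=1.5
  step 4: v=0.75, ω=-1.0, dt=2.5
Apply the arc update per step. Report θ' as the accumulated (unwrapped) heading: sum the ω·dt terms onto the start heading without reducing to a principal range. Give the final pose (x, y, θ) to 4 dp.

(-1.9368, -3.9197, 0.2500)

step 1: θ'=1.5000 (R=-1.0000) → pose (-3.4975, -5.4293, 1.5000)
step 2: θ'=0.8750 (R=-4.0000) → pose (-2.5777, -3.1482, 0.8750)
step 3: θ'=2.7500 (R=-1.4000) → pose (-2.0375, -5.3396, 2.7500)
step 4: θ'=0.2500 (R=-0.7500) → pose (-1.9368, -3.9197, 0.2500)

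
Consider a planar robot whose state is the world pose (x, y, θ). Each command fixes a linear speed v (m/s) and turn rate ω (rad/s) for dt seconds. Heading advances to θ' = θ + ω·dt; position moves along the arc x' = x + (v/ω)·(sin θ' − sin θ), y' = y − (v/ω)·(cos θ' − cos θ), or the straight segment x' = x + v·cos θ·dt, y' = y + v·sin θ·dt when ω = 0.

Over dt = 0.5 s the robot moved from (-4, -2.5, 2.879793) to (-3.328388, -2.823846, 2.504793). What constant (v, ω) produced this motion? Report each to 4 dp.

v = -1.5000, ω = -0.7500

Δθ = 2.504793 − 2.879793 = -0.375000
ω = Δθ/dt = -0.375000/0.5 = -0.7500
R = Δx/(sin θ' − sin θ) = 2.0000
v = R·ω = 2.0000·-0.7500 = -1.5000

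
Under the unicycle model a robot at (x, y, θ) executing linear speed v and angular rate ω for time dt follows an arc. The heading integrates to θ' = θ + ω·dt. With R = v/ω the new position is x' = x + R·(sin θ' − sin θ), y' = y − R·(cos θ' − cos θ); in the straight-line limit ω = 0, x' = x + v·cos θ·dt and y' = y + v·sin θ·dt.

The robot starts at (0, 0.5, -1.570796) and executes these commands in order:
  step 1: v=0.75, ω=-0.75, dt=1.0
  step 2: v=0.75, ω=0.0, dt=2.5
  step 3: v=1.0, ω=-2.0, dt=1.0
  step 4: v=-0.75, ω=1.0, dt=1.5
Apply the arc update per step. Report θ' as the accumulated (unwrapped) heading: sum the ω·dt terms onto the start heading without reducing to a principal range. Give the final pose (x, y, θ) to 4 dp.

(-1.4447, -1.8291, -2.8208)

step 1: θ'=-2.3208 (R=-1.0000) → pose (-0.2683, -0.1816, -2.3208)
step 2: θ'=-2.3208 (straight) → pose (-1.5464, -1.5536, -2.3208)
step 3: θ'=-4.3208 (R=-0.5000) → pose (-2.3744, -1.4036, -4.3208)
step 4: θ'=-2.8208 (R=-0.7500) → pose (-1.4447, -1.8291, -2.8208)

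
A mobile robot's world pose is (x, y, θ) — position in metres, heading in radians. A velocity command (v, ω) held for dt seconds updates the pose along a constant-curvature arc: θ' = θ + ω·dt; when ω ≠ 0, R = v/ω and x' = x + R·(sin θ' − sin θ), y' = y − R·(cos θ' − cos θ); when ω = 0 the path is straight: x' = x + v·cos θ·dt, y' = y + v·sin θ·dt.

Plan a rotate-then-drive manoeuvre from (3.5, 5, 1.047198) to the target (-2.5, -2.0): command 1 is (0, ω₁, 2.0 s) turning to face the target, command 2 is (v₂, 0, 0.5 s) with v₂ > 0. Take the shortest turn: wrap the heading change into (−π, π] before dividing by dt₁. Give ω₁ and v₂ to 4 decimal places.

heading to target = atan2(-2−5, -2.5−3.5) = -2.2794
Δθ = wrap(-2.2794 − 1.0472) = 2.9566; ω₁ = Δθ/dt₁ = 1.4783
distance = √((-2.5−3.5)² + (-2−5)²) = 9.2195; v₂ = distance/dt₂ = 18.4391

ω₁ = 1.4783, v₂ = 18.4391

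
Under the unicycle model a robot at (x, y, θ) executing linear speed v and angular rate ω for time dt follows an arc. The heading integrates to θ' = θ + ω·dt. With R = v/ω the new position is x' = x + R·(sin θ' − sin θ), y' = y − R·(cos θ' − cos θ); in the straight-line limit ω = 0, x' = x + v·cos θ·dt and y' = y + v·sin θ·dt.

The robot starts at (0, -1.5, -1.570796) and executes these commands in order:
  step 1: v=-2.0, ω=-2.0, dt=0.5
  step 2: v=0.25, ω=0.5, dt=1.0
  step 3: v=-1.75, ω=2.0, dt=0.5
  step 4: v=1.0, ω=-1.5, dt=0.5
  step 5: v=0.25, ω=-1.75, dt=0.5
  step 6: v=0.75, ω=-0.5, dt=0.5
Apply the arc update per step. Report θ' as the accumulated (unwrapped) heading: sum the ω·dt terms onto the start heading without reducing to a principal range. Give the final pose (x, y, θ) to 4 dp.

(-0.0798, -0.6966, -2.9458)

step 1: θ'=-2.5708 (R=1.0000) → pose (0.4597, -0.6585, -2.5708)
step 2: θ'=-2.0708 (R=0.5000) → pose (0.2911, -0.8396, -2.0708)
step 3: θ'=-1.0708 (R=-0.8750) → pose (0.2911, -0.0006, -1.0708)
step 4: θ'=-1.8208 (R=-0.6667) → pose (0.3519, -0.4851, -1.8208)
step 5: θ'=-2.6958 (R=-0.1429) → pose (0.2751, -0.5787, -2.6958)
step 6: θ'=-2.9458 (R=-1.5000) → pose (-0.0798, -0.6966, -2.9458)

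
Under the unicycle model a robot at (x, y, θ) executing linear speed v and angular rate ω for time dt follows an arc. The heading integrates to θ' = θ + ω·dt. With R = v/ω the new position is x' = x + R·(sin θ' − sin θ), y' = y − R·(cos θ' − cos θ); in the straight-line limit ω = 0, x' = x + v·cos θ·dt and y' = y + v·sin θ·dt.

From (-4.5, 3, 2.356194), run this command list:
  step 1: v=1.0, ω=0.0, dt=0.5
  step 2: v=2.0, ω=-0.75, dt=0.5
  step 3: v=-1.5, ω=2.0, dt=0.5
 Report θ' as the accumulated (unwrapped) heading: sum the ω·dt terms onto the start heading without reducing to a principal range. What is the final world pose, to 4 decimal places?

(-4.8452, 3.7341, 2.9812)

step 1: θ'=2.3562 (straight) → pose (-4.8536, 3.3536, 2.3562)
step 2: θ'=1.9812 (R=-2.6667) → pose (-5.4132, 4.1752, 1.9812)
step 3: θ'=2.9812 (R=-0.7500) → pose (-4.8452, 3.7341, 2.9812)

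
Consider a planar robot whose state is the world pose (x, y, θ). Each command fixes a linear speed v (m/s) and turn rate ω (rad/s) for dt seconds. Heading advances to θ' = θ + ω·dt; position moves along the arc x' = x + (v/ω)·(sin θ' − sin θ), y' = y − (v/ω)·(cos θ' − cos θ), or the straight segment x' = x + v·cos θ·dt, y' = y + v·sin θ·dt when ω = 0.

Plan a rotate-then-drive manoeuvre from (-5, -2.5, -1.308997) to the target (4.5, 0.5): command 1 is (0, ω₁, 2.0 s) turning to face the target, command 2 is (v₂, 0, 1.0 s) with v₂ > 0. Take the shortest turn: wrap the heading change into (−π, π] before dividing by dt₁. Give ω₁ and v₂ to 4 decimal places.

heading to target = atan2(0.5−-2.5, 4.5−-5) = 0.3059
Δθ = wrap(0.3059 − -1.3090) = 1.6149; ω₁ = Δθ/dt₁ = 0.8074
distance = √((4.5−-5)² + (0.5−-2.5)²) = 9.9624; v₂ = distance/dt₂ = 9.9624

ω₁ = 0.8074, v₂ = 9.9624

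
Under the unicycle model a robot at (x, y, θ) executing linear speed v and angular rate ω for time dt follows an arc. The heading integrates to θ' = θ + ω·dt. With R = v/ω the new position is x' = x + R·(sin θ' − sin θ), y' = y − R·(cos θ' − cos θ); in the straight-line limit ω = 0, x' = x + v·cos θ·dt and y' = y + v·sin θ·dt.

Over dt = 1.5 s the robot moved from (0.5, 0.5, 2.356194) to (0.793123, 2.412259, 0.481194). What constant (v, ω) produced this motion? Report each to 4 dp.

v = 1.5000, ω = -1.2500

Δθ = 0.481194 − 2.356194 = -1.875000
ω = Δθ/dt = -1.875000/1.5 = -1.2500
R = −Δy/(cos θ' − cos θ) = -1.2000
v = R·ω = -1.2000·-1.2500 = 1.5000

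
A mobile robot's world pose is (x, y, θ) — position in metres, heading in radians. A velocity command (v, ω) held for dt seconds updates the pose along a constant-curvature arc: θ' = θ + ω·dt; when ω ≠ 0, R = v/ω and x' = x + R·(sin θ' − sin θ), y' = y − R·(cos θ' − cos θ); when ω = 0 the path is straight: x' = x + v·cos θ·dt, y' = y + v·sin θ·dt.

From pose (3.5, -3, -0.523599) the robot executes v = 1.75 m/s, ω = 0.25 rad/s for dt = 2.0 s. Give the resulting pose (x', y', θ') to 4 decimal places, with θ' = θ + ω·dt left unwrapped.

θ' = -0.5236 + 0.25·2.0 = -0.0236
R = v/ω = 1.75/0.25 = 7.0000
x' = 3.5 + 7.0000·(sin -0.0236 − sin -0.5236) = 6.8348
y' = -3 − 7.0000·(cos -0.0236 − cos -0.5236) = -3.9359

(6.8348, -3.9359, -0.0236)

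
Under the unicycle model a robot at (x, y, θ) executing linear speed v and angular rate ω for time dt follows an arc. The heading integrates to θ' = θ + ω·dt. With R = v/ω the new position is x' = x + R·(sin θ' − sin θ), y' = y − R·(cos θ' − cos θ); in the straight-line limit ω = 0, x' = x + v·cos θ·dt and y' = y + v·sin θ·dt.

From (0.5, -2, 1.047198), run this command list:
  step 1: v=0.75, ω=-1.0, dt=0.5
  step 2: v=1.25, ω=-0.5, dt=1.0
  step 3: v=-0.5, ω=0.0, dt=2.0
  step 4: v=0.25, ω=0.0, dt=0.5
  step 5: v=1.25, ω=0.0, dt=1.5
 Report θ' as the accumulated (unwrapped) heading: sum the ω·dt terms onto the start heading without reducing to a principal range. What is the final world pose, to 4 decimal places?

(2.9410, -1.3251, 0.0472)

step 1: θ'=0.5472 (R=-0.7500) → pose (0.7593, -1.7345, 0.5472)
step 2: θ'=0.0472 (R=-2.5000) → pose (1.9421, -1.3723, 0.0472)
step 3: θ'=0.0472 (straight) → pose (0.9432, -1.4194, 0.0472)
step 4: θ'=0.0472 (straight) → pose (1.0681, -1.4135, 0.0472)
step 5: θ'=0.0472 (straight) → pose (2.9410, -1.3251, 0.0472)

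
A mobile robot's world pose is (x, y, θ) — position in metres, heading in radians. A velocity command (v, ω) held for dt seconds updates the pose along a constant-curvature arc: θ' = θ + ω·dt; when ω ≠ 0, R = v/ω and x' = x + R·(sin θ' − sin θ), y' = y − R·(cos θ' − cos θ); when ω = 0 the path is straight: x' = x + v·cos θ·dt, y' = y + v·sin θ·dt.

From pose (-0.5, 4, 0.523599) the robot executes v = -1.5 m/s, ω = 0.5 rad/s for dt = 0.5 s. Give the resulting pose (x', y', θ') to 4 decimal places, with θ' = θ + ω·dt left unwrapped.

θ' = 0.5236 + 0.5·0.5 = 0.7736
R = v/ω = -1.5/0.5 = -3.0000
x' = -0.5 + -3.0000·(sin 0.7736 − sin 0.5236) = -1.0961
y' = 4 − -3.0000·(cos 0.7736 − cos 0.5236) = 3.5481

(-1.0961, 3.5481, 0.7736)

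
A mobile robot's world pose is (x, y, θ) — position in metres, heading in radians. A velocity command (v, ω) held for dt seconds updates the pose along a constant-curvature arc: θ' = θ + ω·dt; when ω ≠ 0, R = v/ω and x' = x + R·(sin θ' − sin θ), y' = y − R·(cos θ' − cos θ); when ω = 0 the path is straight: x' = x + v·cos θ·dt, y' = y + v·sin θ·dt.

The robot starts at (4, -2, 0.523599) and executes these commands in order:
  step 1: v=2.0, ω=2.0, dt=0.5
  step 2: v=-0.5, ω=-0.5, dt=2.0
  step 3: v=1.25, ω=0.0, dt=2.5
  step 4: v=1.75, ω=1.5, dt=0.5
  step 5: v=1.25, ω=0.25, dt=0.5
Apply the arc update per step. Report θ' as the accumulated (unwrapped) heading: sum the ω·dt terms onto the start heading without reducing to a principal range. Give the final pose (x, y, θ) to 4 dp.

(7.3838, 0.8387, 1.3986)

step 1: θ'=1.5236 (R=1.0000) → pose (4.4989, -1.1812, 1.5236)
step 2: θ'=0.5236 (R=1.0000) → pose (4.0000, -2.0000, 0.5236)
step 3: θ'=0.5236 (straight) → pose (6.7063, -0.4375, 0.5236)
step 4: θ'=1.2736 (R=1.1667) → pose (7.2385, 0.2312, 1.2736)
step 5: θ'=1.3986 (R=5.0000) → pose (7.3838, 0.8387, 1.3986)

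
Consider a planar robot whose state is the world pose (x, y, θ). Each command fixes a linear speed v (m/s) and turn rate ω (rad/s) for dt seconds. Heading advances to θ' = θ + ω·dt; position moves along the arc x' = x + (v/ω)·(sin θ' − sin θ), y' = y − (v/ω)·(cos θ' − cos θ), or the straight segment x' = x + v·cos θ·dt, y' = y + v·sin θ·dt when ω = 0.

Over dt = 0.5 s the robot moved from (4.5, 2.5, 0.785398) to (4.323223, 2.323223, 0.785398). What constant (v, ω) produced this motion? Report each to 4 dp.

Δθ = 0.785398 − 0.785398 = 0.000000
ω = Δθ/dt = 0.000000/0.5 = 0.0000
ω = 0 → v = (Δx·cos θ + Δy·sin θ)/dt = -0.5000

v = -0.5000, ω = 0.0000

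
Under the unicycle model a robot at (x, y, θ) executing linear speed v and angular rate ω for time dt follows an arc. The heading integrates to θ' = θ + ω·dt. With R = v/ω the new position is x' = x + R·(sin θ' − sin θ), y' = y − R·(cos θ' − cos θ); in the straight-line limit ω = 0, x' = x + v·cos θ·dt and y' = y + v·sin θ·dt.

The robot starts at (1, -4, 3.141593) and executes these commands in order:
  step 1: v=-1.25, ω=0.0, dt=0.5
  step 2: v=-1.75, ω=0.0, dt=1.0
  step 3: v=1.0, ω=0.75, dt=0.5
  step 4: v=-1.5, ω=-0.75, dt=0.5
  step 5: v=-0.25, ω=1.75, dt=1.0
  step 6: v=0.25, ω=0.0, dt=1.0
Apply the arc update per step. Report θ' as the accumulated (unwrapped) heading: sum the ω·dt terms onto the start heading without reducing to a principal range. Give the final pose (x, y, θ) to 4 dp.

step 1: θ'=3.1416 (straight) → pose (1.6250, -4.0000, 3.1416)
step 2: θ'=3.1416 (straight) → pose (3.3750, -4.0000, 3.1416)
step 3: θ'=3.5166 (R=1.3333) → pose (2.8866, -4.0927, 3.5166)
step 4: θ'=3.1416 (R=2.0000) → pose (3.6192, -3.9537, 3.1416)
step 5: θ'=4.8916 (R=-0.1429) → pose (3.7598, -3.7853, 4.8916)
step 6: θ'=4.8916 (straight) → pose (3.8043, -4.0313, 4.8916)

(3.8043, -4.0313, 4.8916)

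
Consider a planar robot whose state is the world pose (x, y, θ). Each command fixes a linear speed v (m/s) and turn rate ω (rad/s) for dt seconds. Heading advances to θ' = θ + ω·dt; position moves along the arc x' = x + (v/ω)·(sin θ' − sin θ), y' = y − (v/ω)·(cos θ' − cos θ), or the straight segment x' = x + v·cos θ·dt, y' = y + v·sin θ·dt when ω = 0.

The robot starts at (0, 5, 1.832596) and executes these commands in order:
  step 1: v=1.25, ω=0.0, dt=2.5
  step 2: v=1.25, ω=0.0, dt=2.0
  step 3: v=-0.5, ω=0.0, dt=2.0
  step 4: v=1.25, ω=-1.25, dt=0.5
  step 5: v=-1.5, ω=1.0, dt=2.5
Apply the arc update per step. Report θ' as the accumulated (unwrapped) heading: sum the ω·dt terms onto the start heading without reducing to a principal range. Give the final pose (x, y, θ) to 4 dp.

step 1: θ'=1.8326 (straight) → pose (-0.8088, 8.0185, 1.8326)
step 2: θ'=1.8326 (straight) → pose (-1.4559, 10.4333, 1.8326)
step 3: θ'=1.8326 (straight) → pose (-1.1970, 9.4674, 1.8326)
step 4: θ'=1.2076 (R=-1.0000) → pose (-1.1659, 10.0815, 1.2076)
step 5: θ'=3.7076 (R=-1.5000) → pose (1.0407, 8.2825, 3.7076)

(1.0407, 8.2825, 3.7076)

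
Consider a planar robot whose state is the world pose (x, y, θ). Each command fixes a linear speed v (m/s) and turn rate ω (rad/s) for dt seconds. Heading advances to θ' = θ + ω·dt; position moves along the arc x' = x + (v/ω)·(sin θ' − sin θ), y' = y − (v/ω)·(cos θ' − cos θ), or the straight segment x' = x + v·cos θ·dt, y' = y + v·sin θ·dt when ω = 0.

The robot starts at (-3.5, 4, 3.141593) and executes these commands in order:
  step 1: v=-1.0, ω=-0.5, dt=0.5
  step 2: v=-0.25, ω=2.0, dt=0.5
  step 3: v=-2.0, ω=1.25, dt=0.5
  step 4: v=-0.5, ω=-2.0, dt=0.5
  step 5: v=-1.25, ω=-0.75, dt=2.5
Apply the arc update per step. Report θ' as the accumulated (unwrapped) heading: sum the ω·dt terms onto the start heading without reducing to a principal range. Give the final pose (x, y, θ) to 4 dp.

(0.0163, 3.5779, 1.6416)

step 1: θ'=2.8916 (R=2.0000) → pose (-3.0052, 3.9378, 2.8916)
step 2: θ'=3.8916 (R=-0.1250) → pose (-2.8891, 3.9675, 3.8916)
step 3: θ'=4.5166 (R=-1.6000) → pose (-2.4103, 4.8269, 4.5166)
step 4: θ'=3.5166 (R=0.2500) → pose (-2.2566, 5.0109, 3.5166)
step 5: θ'=1.6416 (R=1.6667) → pose (0.0163, 3.5779, 1.6416)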